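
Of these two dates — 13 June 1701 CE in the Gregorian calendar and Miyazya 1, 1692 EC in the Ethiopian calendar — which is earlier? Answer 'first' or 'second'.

Converting both to JDN: 2342501 vs 2342069; the smaller is the second.

second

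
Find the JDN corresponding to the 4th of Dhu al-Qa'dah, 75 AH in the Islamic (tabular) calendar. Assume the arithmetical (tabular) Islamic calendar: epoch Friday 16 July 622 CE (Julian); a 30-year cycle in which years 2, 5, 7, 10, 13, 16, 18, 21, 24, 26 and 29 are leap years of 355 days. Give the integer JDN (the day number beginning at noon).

Equivalently 27 February 695 (proleptic Gregorian).
JDN 2400001 is 17 November 1858 CE (Gregorian), MJD 0; the target day is −425040 days from there, so JDN = 1974961.

1974961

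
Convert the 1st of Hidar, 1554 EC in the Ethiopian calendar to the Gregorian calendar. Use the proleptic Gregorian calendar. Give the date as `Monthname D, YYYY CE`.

Julian Day Number of the source date = 2291514.
Converting JDN 2291514 to the Gregorian calendar gives 7 November 1561 CE.

November 7, 1561 CE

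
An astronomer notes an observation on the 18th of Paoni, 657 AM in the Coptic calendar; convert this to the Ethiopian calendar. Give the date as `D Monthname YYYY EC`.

18 Sene 933 EC

Julian Day Number of the source date = 2064921.
Converting JDN 2064921 to the Ethiopian calendar gives 18 Sene 933 EC.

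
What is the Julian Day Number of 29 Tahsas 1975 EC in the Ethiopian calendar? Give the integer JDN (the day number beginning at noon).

2445342

Equivalently 7 January 1983 (Gregorian).
JDN 2451545 is 1 January 2000 CE (Gregorian); the target day is −6203 days from there, so JDN = 2445342.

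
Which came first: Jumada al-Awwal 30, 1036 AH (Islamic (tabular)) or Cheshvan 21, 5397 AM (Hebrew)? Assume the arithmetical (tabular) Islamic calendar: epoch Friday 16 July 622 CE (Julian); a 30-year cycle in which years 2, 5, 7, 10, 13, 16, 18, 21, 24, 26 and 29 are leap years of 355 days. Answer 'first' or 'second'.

first

The two dates have Julian Day Numbers 2315356 and 2318920 respectively.
Since 2315356 < 2318920, the first date comes first.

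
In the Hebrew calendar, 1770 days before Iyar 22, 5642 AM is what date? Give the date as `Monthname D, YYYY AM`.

Counting 1770 days back from JDN 2408577 reaches JDN 2406807, which is Tammuz 25, 5637 AM.

Tammuz 25, 5637 AM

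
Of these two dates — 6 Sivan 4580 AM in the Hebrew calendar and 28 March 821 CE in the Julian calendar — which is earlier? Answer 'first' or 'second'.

Converting both to JDN: 2020706 vs 2021015; the smaller is the first.

first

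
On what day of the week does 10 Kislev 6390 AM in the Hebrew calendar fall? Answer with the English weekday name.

Wednesday

In the Gregorian calendar this is 18 November 2629 (JDN 2681604).
Since JDN mod 7 = 2 (0 = Monday), the day is Wednesday.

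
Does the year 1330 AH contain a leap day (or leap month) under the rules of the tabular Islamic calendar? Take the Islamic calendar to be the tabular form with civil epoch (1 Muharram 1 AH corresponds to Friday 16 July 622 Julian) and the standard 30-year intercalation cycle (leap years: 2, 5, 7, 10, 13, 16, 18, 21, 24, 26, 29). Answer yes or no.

Year 1330 AH is year 10 of its 30-year cycle; leap positions are 2, 5, 7, 10, 13, 16, 18, 21, 24, 26, 29, so it is a leap year (355 days).

yes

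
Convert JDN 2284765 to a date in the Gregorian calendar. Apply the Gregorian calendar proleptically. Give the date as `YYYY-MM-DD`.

JDN 2451545 is 1 Jan 2000; 2284765 is −166780 days from there.

1543-05-17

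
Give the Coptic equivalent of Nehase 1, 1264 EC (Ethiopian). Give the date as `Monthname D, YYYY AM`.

Mesori 1, 988 AM

The source date corresponds to 1 August 1272 in the proleptic Gregorian calendar (JDN 2185862).
That day falls on 1 Mesori 988 AM in the Coptic calendar.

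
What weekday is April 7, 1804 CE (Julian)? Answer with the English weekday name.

Thursday

Equivalently 19 April 1804 Gregorian, JDN 2380066.
Since JDN mod 7 = 3 (0 = Monday), the day is Thursday.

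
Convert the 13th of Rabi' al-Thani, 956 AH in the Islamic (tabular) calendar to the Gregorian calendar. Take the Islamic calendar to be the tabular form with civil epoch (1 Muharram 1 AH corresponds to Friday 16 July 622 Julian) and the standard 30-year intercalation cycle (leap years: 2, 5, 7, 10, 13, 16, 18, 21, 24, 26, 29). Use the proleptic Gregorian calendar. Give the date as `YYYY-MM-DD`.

Julian Day Number of the source date = 2286961.
Converting JDN 2286961 to the Gregorian calendar gives 21 May 1549 CE.

1549-05-21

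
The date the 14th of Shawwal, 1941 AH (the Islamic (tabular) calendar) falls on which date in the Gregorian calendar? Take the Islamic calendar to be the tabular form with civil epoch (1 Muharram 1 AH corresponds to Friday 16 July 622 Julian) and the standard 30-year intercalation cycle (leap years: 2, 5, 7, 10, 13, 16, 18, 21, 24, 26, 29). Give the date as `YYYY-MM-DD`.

2505-07-17

Both dates share Julian Day Number 2636190; in the Gregorian calendar that is 17 July 2505 CE.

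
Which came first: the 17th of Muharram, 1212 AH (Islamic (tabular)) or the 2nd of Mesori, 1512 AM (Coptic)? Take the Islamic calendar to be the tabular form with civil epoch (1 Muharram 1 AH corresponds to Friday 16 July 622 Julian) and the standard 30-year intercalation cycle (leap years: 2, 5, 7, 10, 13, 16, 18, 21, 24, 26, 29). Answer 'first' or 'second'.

Converting both to JDN: 2377594 vs 2377254; the smaller is the second.

second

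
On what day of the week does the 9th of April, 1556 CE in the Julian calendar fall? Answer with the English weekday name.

Equivalently 19 April 1556 Gregorian, JDN 2289486.
2289486 ≡ 3 (mod 7); counting from Monday = 0 gives Thursday.

Thursday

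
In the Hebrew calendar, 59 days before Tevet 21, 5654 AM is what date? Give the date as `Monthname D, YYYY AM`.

Cheshvan 22, 5654 AM

Counting 59 days back from JDN 2412828 reaches JDN 2412769, which is Cheshvan 22, 5654 AM.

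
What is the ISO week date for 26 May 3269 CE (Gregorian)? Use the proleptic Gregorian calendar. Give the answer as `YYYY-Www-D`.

The weekday is Sunday (ISO weekday 7).
That Sunday belongs to ISO week 21 of ISO year 3269.

3269-W21-7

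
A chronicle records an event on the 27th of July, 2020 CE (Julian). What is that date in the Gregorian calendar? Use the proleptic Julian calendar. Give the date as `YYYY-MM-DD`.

At this point the Julian calendar is 13 days behind the Gregorian.
27 July 2020 Julian + 13 days → 9 August 2020 Gregorian.

2020-08-09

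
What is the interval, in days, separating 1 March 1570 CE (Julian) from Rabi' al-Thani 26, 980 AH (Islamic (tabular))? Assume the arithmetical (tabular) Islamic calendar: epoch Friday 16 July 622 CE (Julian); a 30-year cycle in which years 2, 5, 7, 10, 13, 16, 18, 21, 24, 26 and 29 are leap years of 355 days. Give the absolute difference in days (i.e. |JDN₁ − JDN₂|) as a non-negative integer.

First date → JDN 2294560; second date → JDN 2295479.
The interval is |2294560 − 2295479| = 919 days.

919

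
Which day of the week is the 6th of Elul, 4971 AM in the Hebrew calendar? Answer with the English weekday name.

Wednesday

This is JDN 2163604 (24 August 1211 Gregorian).
2163604 ≡ 2 (mod 7); counting from Monday = 0 gives Wednesday.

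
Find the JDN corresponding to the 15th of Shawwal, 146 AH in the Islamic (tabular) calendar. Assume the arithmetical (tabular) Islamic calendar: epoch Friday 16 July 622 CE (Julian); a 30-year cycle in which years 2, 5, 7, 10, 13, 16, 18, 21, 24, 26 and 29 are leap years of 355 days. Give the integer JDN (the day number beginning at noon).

Equivalently 30 December 763 (proleptic Gregorian).
JDN 2400001 is 17 November 1858 CE (Gregorian), MJD 0; the target day is −399898 days from there, so JDN = 2000103.

2000103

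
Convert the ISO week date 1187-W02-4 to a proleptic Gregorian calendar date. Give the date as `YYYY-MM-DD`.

ISO week 1 of 1187 is the week containing the first Thursday of 1187.
Week 2, day 4 (Thursday) lands on 1187-01-08.

1187-01-08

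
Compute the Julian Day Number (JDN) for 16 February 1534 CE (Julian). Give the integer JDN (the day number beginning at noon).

Equivalently 26 February 1534 (proleptic Gregorian).
JDN 2299161 is 15 October 1582 CE (Gregorian); the target day is −17763 days from there, so JDN = 2281398.

2281398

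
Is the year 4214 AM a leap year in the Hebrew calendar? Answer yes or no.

Hebrew year 4214 is year 15 of its 19-year Metonic cycle; leap years are at positions 3, 6, 8, 11, 14, 17, 19, so it is a common year (12 months).

no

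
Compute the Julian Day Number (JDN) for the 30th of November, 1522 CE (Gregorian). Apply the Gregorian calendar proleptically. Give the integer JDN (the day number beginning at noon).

JDN 2451545 is 1 January 2000 CE (Gregorian); the target day is −174253 days from there, so JDN = 2277292.

2277292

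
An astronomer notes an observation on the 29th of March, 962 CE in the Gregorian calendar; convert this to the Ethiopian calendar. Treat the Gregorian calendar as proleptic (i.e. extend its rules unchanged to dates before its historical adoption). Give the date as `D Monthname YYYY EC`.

Both dates share Julian Day Number 2072511; in the Ethiopian calendar that is 28 Megabit 954 EC.

28 Megabit 954 EC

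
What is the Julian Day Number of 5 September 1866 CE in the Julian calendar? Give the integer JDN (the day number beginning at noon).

2402862

Equivalently 17 September 1866 (Gregorian).
JDN 2400001 is 17 November 1858 CE (Gregorian), MJD 0; the target day is +2861 days from there, so JDN = 2402862.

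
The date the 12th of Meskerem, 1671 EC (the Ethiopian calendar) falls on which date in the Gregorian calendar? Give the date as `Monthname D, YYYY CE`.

September 19, 1678 CE

Both dates share Julian Day Number 2334199; in the Gregorian calendar that is 19 September 1678 CE.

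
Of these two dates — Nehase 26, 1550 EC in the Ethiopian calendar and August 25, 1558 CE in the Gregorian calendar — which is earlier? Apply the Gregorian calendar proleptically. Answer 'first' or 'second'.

First date → JDN 2290348; second date → JDN 2290344.
JDN 2290344 < JDN 2290348, so the second date is earlier.

second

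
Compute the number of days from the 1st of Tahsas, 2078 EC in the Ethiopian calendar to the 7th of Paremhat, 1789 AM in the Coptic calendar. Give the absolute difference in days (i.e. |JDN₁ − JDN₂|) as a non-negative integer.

4652

JDN of the first date = 2482935.
JDN of the second date = 2478283.
|2478283 − 2482935| = 4652.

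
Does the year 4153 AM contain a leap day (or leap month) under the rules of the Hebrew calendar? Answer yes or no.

Hebrew year 4153 is year 11 of its 19-year Metonic cycle; leap years are at positions 3, 6, 8, 11, 14, 17, 19, so it is a leap year (13 months).

yes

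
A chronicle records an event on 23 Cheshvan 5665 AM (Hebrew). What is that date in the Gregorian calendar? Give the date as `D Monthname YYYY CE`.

Julian Day Number of the source date = 2416786.
Converting JDN 2416786 to the Gregorian calendar gives 1 November 1904 CE.

1 November 1904 CE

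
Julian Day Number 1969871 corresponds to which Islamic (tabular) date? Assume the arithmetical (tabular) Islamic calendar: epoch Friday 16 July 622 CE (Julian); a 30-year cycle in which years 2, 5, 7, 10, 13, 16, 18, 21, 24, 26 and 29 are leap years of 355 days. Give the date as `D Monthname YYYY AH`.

The proleptic Gregorian equivalent of JDN 1969871 is 22 March 681.
In the tabular Islamic calendar that day is 22 Jumada al-Thani 61 AH.

22 Jumada al-Thani 61 AH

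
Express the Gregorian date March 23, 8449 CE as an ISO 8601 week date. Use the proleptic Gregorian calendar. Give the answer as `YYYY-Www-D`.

The weekday is Tuesday (ISO weekday 2).
That Tuesday belongs to ISO week 12 of ISO year 8449.

8449-W12-2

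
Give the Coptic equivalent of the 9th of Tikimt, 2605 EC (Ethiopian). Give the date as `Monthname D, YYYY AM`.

Both dates share Julian Day Number 2675370; in the Coptic calendar that is 9 Paopi 2329 AM.

Paopi 9, 2329 AM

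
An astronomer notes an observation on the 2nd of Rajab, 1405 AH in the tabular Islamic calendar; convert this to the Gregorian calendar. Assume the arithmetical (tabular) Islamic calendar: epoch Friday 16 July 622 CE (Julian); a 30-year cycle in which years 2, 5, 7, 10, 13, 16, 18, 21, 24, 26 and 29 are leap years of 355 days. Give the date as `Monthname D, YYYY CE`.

March 24, 1985 CE

Both dates share Julian Day Number 2446149; in the Gregorian calendar that is 24 March 1985 CE.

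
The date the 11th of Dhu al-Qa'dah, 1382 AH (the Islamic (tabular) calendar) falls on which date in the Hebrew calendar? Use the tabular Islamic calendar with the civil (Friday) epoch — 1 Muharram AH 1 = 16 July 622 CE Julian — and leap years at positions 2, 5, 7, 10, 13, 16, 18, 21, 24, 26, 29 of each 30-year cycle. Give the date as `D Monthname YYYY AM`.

11 Nisan 5723 AM

Both dates share Julian Day Number 2438125; in the Hebrew calendar that is 11 Nisan 5723 AM.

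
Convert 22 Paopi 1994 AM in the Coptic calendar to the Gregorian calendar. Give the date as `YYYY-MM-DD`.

2277-11-03

Both dates share Julian Day Number 2553024; in the Gregorian calendar that is 3 November 2277 CE.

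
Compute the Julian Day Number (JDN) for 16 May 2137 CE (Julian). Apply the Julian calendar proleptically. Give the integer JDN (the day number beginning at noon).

2501733

In the Gregorian calendar the same day is 30 May 2137.
JDN 2400001 is 17 November 1858 CE (Gregorian), MJD 0; the target day is +101732 days from there, so JDN = 2501733.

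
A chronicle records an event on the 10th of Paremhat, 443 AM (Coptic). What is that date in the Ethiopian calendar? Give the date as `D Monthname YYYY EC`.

10 Megabit 719 EC

The source date corresponds to 10 March 727 in the proleptic Gregorian calendar (JDN 1986659).
That day falls on 10 Megabit 719 EC in the Ethiopian calendar.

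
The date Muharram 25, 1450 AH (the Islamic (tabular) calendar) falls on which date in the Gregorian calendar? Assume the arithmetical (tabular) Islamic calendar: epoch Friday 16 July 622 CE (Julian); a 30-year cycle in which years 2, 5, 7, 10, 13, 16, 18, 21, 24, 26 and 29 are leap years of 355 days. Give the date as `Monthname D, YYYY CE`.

June 18, 2028 CE

Julian Day Number of the source date = 2461941.
Converting JDN 2461941 to the Gregorian calendar gives 18 June 2028 CE.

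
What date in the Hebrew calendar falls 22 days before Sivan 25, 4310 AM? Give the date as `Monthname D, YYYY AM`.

Sivan 3, 4310 AM

JDN of Sivan 25, 4310 AM = 1922092.
1922092 − 22 = 1922070.
JDN 1922070 in the Hebrew calendar is Sivan 3, 4310 AM.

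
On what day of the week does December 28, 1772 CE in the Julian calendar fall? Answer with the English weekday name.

Friday

In the Gregorian calendar this is 8 January 1773 (JDN 2368643).
JDN 2368643 mod 7 = 4, and JDN 0 was a Monday, so this is a Friday.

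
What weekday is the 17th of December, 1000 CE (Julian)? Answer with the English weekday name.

Tuesday

In the proleptic Gregorian calendar this is 23 December 1000 (JDN 2086659).
JDN 2086659 mod 7 = 1, and JDN 0 was a Monday, so this is a Tuesday.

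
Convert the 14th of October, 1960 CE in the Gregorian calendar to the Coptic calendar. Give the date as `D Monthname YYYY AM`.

Julian Day Number of the source date = 2437222.
Converting JDN 2437222 to the Coptic calendar gives 4 Paopi 1677 AM.

4 Paopi 1677 AM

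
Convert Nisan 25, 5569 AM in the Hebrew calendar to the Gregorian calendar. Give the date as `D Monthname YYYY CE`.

11 April 1809 CE

Julian Day Number of the source date = 2381884.
Converting JDN 2381884 to the Gregorian calendar gives 11 April 1809 CE.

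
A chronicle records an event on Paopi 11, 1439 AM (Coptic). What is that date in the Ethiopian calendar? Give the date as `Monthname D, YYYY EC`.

Julian Day Number of the source date = 2350299.
Converting JDN 2350299 to the Ethiopian calendar gives 11 Tikimt 1715 EC.

Tikimt 11, 1715 EC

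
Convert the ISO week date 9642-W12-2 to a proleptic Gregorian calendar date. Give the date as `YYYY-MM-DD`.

9642-03-18

ISO week 1 of 9642 is the week containing the first Thursday of 9642.
Week 12, day 2 (Tuesday) lands on 9642-03-18.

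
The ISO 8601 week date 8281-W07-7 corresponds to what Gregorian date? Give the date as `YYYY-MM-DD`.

8281-02-20

ISO week 1 of 8281 is the week containing the first Thursday of 8281.
Week 7, day 7 (Sunday) lands on 8281-02-20.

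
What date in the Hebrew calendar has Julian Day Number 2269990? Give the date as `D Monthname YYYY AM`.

23 Kislev 5263 AM

JDN 2269990 is 3 December 1502 in the proleptic Gregorian calendar.
In the Hebrew calendar that day is 23 Kislev 5263 AM.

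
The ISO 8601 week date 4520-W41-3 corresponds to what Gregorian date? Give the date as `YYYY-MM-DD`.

4520-10-09

ISO week 1 of 4520 is the week containing the first Thursday of 4520.
Week 41, day 3 (Wednesday) lands on 4520-10-09.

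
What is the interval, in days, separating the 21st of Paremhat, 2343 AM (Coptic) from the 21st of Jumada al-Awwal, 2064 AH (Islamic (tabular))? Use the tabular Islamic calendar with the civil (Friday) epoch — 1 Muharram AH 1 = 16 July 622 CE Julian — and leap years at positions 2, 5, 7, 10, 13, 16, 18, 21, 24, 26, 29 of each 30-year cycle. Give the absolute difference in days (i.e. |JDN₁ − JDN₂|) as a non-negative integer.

First date → JDN 2680645; second date → JDN 2679636.
The interval is |2680645 − 2679636| = 1009 days.

1009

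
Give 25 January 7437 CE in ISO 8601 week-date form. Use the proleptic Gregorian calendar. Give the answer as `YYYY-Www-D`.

7437-W04-3

The weekday is Wednesday (ISO weekday 3).
That Wednesday belongs to ISO week 4 of ISO year 7437.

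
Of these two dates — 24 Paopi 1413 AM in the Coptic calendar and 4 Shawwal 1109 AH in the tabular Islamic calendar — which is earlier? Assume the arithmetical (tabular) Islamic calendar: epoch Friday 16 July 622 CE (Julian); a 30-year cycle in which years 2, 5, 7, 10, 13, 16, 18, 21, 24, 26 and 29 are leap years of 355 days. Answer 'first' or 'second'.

first

First date → JDN 2340816; second date → JDN 2341347.
JDN 2340816 < JDN 2341347, so the first date is earlier.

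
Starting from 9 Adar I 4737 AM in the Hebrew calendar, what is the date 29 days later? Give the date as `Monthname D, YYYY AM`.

Counting 29 days forward from JDN 2077939 reaches JDN 2077968, which is Adar II 8, 4737 AM.

Adar II 8, 4737 AM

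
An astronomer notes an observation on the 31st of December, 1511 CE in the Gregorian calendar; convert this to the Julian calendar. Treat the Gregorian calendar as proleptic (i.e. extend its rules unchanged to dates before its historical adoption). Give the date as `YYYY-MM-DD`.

At this point the Julian calendar is 10 days behind the Gregorian.
31 December 1511 Gregorian − 10 days → 21 December 1511 Julian.

1511-12-21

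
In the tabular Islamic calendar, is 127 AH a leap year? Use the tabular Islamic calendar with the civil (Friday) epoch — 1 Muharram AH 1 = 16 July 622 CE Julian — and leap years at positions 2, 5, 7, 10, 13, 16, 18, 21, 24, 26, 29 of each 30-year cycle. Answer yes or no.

Year 127 AH is year 7 of its 30-year cycle; leap positions are 2, 5, 7, 10, 13, 16, 18, 21, 24, 26, 29, so it is a leap year (355 days).

yes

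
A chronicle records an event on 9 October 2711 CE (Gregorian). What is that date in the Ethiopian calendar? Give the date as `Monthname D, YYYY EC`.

Julian Day Number of the source date = 2711513.
Converting JDN 2711513 to the Ethiopian calendar gives 22 Meskerem 2704 EC.

Meskerem 22, 2704 EC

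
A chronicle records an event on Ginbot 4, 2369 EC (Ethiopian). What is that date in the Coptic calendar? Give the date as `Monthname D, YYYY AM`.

The source date corresponds to 15 May 2377 in the Gregorian calendar (JDN 2589376).
That day falls on 4 Pashons 2093 AM in the Coptic calendar.

Pashons 4, 2093 AM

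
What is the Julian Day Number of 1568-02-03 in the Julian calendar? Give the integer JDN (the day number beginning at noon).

In the proleptic Gregorian calendar the same day is 13 February 1568.
JDN 2299161 is 15 October 1582 CE (Gregorian); the target day is −5358 days from there, so JDN = 2293803.

2293803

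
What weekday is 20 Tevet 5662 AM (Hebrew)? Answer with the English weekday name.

Monday

In the Gregorian calendar this is 30 December 1901 (JDN 2415749).
Since JDN mod 7 = 0 (0 = Monday), the day is Monday.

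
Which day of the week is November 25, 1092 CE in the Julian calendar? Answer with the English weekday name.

In the proleptic Gregorian calendar this is 1 December 1092 (JDN 2120240).
2120240 ≡ 3 (mod 7); counting from Monday = 0 gives Thursday.

Thursday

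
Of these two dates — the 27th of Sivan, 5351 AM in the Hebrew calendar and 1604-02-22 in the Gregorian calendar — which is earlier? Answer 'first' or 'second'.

The two dates have Julian Day Numbers 2302330 and 2306961 respectively.
Since 2302330 < 2306961, the first date comes first.

first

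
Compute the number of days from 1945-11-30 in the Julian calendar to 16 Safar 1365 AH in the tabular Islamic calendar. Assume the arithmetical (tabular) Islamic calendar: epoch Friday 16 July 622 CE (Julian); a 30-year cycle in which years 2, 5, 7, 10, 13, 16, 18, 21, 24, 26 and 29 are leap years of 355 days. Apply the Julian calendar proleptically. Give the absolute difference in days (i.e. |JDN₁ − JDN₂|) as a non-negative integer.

JDN of the first date = 2431803.
JDN of the second date = 2431841.
|2431841 − 2431803| = 38.

38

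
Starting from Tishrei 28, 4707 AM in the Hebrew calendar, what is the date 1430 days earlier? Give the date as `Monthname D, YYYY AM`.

Cheshvan 14, 4703 AM

The starting date is JDN 2066854; 2066854 − 1430 = 2065424.
JDN 2065424 corresponds to Cheshvan 14, 4703 AM.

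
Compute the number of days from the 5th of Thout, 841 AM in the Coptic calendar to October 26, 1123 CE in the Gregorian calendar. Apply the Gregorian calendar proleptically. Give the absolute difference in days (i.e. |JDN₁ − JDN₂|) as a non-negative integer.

First date → JDN 2131844; second date → JDN 2131525.
The interval is |2131844 − 2131525| = 319 days.

319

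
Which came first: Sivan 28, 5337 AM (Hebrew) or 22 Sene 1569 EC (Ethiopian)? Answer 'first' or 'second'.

first

First date → JDN 2297221; second date → JDN 2297224.
JDN 2297221 < JDN 2297224, so the first date is earlier.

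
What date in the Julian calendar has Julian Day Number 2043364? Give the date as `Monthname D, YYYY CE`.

The proleptic Gregorian equivalent of JDN 2043364 is 9 June 882.
In the Julian calendar that day is June 5, 882 CE.

June 5, 882 CE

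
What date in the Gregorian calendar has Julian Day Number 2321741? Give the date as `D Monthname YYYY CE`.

Counting from JDN 2299161 = 15 Oct 1582 gives an offset of 22580 days.

10 August 1644 CE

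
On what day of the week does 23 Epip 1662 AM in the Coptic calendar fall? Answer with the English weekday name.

Tuesday

In the Gregorian calendar this is 30 July 1946 (JDN 2432032).
JDN 2432032 mod 7 = 1, and JDN 0 was a Monday, so this is a Tuesday.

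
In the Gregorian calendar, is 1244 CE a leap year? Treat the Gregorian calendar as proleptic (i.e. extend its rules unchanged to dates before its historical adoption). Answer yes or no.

1244 is divisible by 4 and not by 100, so it is a leap year.

yes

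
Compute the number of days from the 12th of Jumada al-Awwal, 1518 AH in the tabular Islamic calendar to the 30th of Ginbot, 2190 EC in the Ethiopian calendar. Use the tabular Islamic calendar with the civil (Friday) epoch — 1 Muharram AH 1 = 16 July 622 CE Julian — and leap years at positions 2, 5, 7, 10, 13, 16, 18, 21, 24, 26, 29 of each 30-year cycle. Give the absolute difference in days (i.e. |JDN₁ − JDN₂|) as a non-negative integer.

37879

JDN of the first date = 2486143.
JDN of the second date = 2524022.
|2524022 − 2486143| = 37879.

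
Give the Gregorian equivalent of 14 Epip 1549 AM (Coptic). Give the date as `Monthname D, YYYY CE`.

Julian Day Number of the source date = 2390750.
Converting JDN 2390750 to the Gregorian calendar gives 20 July 1833 CE.

July 20, 1833 CE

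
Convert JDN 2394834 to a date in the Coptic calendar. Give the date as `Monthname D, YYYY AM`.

Thout 15, 1561 AM

The Gregorian equivalent of JDN 2394834 is 24 September 1844.
In the Coptic calendar that day is Thout 15, 1561 AM.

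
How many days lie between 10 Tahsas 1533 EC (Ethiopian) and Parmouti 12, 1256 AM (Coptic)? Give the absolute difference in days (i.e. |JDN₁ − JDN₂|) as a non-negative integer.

243

JDN of the first date = 2283883.
JDN of the second date = 2283640.
|2283640 − 2283883| = 243.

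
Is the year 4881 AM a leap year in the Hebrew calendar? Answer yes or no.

yes

Hebrew year 4881 is year 17 of its 19-year Metonic cycle; leap years are at positions 3, 6, 8, 11, 14, 17, 19, so it is a leap year (13 months).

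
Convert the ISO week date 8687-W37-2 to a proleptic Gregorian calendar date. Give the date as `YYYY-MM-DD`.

8687-09-13

ISO week 1 of 8687 is the week containing the first Thursday of 8687.
Week 37, day 2 (Tuesday) lands on 8687-09-13.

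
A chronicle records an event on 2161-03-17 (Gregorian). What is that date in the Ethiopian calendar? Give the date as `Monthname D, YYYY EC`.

Megabit 7, 2153 EC

Both dates share Julian Day Number 2510425; in the Ethiopian calendar that is 7 Megabit 2153 EC.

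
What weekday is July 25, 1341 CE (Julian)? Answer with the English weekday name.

In the proleptic Gregorian calendar this is 2 August 1341 (JDN 2211064).
JDN 2211064 mod 7 = 2, and JDN 0 was a Monday, so this is a Wednesday.

Wednesday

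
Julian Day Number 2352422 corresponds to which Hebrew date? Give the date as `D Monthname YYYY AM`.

The Gregorian equivalent of JDN 2352422 is 11 August 1728.
In the Hebrew calendar that day is 6 Elul 5488 AM.

6 Elul 5488 AM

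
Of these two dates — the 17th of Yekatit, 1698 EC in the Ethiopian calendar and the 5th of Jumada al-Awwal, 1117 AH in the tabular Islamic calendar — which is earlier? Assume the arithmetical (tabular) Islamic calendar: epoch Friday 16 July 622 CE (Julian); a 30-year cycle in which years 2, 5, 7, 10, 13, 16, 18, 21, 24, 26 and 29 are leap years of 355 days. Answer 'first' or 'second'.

The two dates have Julian Day Numbers 2344216 and 2344035 respectively.
Since 2344035 < 2344216, the second date comes first.

second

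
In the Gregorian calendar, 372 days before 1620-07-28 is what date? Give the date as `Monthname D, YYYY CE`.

July 22, 1619 CE

Counting 372 days back from JDN 2312962 reaches JDN 2312590, which is July 22, 1619 CE.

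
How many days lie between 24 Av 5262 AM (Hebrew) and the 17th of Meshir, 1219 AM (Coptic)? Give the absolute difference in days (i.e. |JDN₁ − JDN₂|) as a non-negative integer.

JDN of the first date = 2269873.
JDN of the second date = 2270070.
|2270070 − 2269873| = 197.

197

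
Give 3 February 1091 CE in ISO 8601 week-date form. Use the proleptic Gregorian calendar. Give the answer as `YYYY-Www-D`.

The weekday is Tuesday (ISO weekday 2).
That Tuesday belongs to ISO week 6 of ISO year 1091.

1091-W06-2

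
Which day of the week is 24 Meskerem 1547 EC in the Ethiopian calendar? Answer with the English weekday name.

Friday

This is JDN 2288920 (1 October 1554 Gregorian).
Since JDN mod 7 = 4 (0 = Monday), the day is Friday.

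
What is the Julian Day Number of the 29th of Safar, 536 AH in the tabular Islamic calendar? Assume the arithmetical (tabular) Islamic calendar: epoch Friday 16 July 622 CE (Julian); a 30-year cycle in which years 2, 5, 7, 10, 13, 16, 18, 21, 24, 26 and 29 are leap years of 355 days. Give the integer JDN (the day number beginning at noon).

2138084

Equivalently 10 October 1141 (proleptic Gregorian).
JDN 2400001 is 17 November 1858 CE (Gregorian), MJD 0; the target day is −261917 days from there, so JDN = 2138084.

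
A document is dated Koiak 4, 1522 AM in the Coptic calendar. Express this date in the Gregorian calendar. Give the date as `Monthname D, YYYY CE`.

December 12, 1805 CE

Julian Day Number of the source date = 2380668.
Converting JDN 2380668 to the Gregorian calendar gives 12 December 1805 CE.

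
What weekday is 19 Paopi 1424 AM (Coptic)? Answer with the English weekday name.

Friday

Equivalently 28 October 1707 Gregorian, JDN 2344829.
2344829 ≡ 4 (mod 7); counting from Monday = 0 gives Friday.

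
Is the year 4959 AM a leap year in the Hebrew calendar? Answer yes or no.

Hebrew year 4959 is year 19 of its 19-year Metonic cycle; leap years are at positions 3, 6, 8, 11, 14, 17, 19, so it is a leap year (13 months).

yes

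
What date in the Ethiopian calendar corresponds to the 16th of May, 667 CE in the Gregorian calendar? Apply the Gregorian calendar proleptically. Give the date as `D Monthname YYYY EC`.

Both dates share Julian Day Number 1964812; in the Ethiopian calendar that is 18 Ginbot 659 EC.

18 Ginbot 659 EC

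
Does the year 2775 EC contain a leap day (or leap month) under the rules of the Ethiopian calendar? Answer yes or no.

yes

2775 mod 4 = 3; in the Ethiopian calendar a year is leap when year mod 4 = 3, so it is a leap year.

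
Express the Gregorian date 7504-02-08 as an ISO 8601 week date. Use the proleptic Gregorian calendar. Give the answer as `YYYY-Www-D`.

The weekday is Monday (ISO weekday 1).
That Monday belongs to ISO week 6 of ISO year 7504.

7504-W06-1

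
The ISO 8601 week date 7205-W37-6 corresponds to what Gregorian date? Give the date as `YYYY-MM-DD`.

ISO week 1 of 7205 is the week containing the first Thursday of 7205.
Week 37, day 6 (Saturday) lands on 7205-09-17.

7205-09-17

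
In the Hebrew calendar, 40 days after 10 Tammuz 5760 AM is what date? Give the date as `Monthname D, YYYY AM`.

Av 21, 5760 AM

The starting date is JDN 2451739; 2451739 + 40 = 2451779.
JDN 2451779 corresponds to Av 21, 5760 AM.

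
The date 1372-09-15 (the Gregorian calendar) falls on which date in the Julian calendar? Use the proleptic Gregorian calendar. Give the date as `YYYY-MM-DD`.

The Julian–Gregorian offset here is 8 days (Julian trailing).
15 September 1372 Gregorian − 8 days → 7 September 1372 Julian.

1372-09-07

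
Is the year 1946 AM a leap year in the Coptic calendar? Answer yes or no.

1946 mod 4 = 2; in the Coptic calendar a year is leap when year mod 4 = 3, so it is a common year.

no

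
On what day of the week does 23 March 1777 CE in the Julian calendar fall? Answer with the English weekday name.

Thursday

In the Gregorian calendar this is 3 April 1777 (JDN 2370189).
2370189 ≡ 3 (mod 7); counting from Monday = 0 gives Thursday.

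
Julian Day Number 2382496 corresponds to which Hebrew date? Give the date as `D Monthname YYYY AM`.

The Gregorian equivalent of JDN 2382496 is 14 December 1810.
In the Hebrew calendar that day is 17 Kislev 5571 AM.

17 Kislev 5571 AM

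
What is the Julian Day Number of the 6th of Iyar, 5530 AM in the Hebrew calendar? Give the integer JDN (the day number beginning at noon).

2367660

In the Gregorian calendar the same day is 1 May 1770.
JDN 2299161 is 15 October 1582 CE (Gregorian); the target day is +68499 days from there, so JDN = 2367660.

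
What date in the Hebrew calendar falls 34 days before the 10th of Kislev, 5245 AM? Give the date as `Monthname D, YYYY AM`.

Cheshvan 6, 5245 AM

JDN of the 10th of Kislev, 5245 AM = 2263421.
2263421 − 34 = 2263387.
JDN 2263387 in the Hebrew calendar is Cheshvan 6, 5245 AM.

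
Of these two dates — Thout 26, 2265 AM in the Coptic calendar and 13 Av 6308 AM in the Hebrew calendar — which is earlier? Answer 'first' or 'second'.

Converting both to JDN: 2651981 vs 2651929; the smaller is the second.

second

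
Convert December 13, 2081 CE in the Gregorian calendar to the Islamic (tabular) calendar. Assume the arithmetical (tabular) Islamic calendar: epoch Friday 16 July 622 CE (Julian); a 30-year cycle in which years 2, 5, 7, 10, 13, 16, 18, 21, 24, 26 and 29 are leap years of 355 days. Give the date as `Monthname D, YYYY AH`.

Rabi' al-Awwal 12, 1505 AH

Both dates share Julian Day Number 2481477; in the tabular Islamic calendar that is 12 Rabi' al-Awwal 1505 AH.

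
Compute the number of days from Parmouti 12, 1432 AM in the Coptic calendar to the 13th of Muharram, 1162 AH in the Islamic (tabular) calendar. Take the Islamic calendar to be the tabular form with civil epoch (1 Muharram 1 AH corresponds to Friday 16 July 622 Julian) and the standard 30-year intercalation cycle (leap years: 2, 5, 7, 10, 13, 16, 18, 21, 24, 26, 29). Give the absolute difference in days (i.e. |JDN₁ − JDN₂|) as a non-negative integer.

11948

First date → JDN 2347924; second date → JDN 2359872.
The interval is |2347924 − 2359872| = 11948 days.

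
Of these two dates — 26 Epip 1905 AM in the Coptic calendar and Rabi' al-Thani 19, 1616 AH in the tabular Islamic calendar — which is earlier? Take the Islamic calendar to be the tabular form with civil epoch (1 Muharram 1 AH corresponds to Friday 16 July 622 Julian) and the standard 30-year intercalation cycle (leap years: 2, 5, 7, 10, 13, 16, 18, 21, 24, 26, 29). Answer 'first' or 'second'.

Converting both to JDN: 2520791 vs 2520849; the smaller is the first.

first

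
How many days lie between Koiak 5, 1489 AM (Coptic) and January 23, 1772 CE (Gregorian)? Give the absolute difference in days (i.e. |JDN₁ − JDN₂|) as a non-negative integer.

324

JDN of the first date = 2368616.
JDN of the second date = 2368292.
|2368292 − 2368616| = 324.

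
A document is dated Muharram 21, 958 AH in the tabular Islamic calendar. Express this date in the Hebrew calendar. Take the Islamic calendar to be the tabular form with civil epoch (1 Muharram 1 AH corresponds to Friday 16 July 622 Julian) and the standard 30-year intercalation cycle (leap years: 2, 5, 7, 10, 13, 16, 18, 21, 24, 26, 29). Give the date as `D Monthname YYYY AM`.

The source date corresponds to 8 February 1551 in the proleptic Gregorian calendar (JDN 2287589).
That day falls on 22 Shevat 5311 AM in the Hebrew calendar.

22 Shevat 5311 AM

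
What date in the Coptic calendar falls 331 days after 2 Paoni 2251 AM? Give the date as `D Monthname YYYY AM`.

JDN of 2 Paoni 2251 AM = 2647113.
2647113 + 331 = 2647444.
JDN 2647444 in the Coptic calendar is 27 Parmouti 2252 AM.

27 Parmouti 2252 AM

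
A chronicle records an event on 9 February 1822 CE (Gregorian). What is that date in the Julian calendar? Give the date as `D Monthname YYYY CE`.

The Julian–Gregorian offset here is 12 days (Julian trailing).
9 February 1822 Gregorian − 12 days → 28 January 1822 Julian.

28 January 1822 CE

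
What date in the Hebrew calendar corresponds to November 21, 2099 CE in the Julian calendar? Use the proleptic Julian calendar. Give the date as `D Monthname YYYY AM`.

22 Kislev 5860 AM

The source date corresponds to 4 December 2099 in the Gregorian calendar (JDN 2488042).
That day falls on 22 Kislev 5860 AM in the Hebrew calendar.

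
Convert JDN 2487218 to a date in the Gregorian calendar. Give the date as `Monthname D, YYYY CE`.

September 1, 2097 CE

JDN 2451545 is 1 Jan 2000; 2487218 is +35673 days from there.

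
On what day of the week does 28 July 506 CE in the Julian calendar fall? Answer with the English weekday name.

Friday

Equivalently 30 July 506 Gregorian, JDN 1906083.
Since JDN mod 7 = 4 (0 = Monday), the day is Friday.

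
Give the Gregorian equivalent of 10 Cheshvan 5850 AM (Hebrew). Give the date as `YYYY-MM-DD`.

2089-10-14

Both dates share Julian Day Number 2484339; in the Gregorian calendar that is 14 October 2089 CE.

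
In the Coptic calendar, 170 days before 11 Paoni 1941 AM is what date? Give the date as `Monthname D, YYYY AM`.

Koiak 21, 1941 AM

JDN of 11 Paoni 1941 AM = 2533895.
2533895 − 170 = 2533725.
JDN 2533725 in the Coptic calendar is Koiak 21, 1941 AM.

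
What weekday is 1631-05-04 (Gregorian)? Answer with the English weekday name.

Sunday

2316894 ≡ 6 (mod 7); counting from Monday = 0 gives Sunday.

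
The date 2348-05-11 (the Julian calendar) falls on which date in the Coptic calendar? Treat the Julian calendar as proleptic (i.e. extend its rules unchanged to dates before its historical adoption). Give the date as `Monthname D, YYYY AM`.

Pashons 16, 2064 AM

Julian Day Number of the source date = 2578796.
Converting JDN 2578796 to the Coptic calendar gives 16 Pashons 2064 AM.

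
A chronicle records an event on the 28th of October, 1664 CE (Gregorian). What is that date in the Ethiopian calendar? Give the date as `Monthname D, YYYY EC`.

Both dates share Julian Day Number 2329125; in the Ethiopian calendar that is 21 Tikimt 1657 EC.

Tikimt 21, 1657 EC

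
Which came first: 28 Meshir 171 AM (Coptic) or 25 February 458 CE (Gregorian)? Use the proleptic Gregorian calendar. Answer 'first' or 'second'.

first

Converting both to JDN: 1887299 vs 1888397; the smaller is the first.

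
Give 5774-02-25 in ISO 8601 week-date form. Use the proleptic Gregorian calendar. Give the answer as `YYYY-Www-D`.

The weekday is Friday (ISO weekday 5).
That Friday belongs to ISO week 8 of ISO year 5774.

5774-W08-5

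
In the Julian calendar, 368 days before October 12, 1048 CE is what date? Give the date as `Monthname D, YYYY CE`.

The starting date is JDN 2104125; 2104125 − 368 = 2103757.
JDN 2103757 corresponds to October 10, 1047 CE.

October 10, 1047 CE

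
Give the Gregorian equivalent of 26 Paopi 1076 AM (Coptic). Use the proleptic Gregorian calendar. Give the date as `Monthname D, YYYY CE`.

Both dates share Julian Day Number 2217729; in the Gregorian calendar that is 1 November 1359 CE.

November 1, 1359 CE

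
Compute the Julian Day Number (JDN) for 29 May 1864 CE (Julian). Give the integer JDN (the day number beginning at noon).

2402033

In the Gregorian calendar the same day is 10 June 1864.
JDN 2299161 is 15 October 1582 CE (Gregorian); the target day is +102872 days from there, so JDN = 2402033.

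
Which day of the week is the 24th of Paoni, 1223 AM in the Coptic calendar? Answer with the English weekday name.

Friday

Equivalently 28 June 1507 Gregorian, JDN 2271658.
Since JDN mod 7 = 4 (0 = Monday), the day is Friday.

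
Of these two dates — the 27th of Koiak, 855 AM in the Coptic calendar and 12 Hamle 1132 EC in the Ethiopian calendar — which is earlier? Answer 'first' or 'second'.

first

Converting both to JDN: 2137069 vs 2137630; the smaller is the first.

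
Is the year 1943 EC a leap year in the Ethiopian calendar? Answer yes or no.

1943 mod 4 = 3; in the Ethiopian calendar a year is leap when year mod 4 = 3, so it is a leap year.

yes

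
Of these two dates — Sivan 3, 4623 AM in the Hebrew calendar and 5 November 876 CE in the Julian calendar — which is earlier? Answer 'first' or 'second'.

first

First date → JDN 2036413; second date → JDN 2041326.
JDN 2036413 < JDN 2041326, so the first date is earlier.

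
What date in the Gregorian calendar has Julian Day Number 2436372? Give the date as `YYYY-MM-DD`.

JDN 2451545 is 1 Jan 2000; 2436372 is −15173 days from there.

1958-06-17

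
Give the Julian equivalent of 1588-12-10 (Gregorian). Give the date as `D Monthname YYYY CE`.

The Julian–Gregorian offset here is 10 days (Julian trailing).
10 December 1588 Gregorian − 10 days → 30 November 1588 Julian.

30 November 1588 CE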